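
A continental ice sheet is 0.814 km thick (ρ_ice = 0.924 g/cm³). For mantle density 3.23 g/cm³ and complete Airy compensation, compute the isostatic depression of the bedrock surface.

0.233 km

In Airy isostatic equilibrium: the ice load ρ_ice t is balanced by mantle displaced below, ρ_m s.
s = t ρ_ice / ρ_m = 0.814 km × 0.924/3.23 = 0.233 km.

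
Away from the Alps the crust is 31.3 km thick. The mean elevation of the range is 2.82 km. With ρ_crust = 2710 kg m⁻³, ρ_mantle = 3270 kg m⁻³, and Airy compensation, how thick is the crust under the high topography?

47.8 km

Root depth r = h ρ_c / (ρ_m − ρ_c) = 2.82 km × 2710 / 560 = 13.65 km.
Total thickness = T + h + r = 31.3 km + 2.82 km + 13.65 km = 47.8 km.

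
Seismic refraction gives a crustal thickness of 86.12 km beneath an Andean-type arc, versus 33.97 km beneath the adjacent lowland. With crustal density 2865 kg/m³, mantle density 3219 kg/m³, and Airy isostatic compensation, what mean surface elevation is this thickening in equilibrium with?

Excess crust Δ = 86.12 km − 33.97 km = 52.15 km, split between elevation h and root r with h + r = Δ.
Airy balance ρ_c h = (ρ_m − ρ_c) r gives r = h ρ_c/(ρ_m − ρ_c), so h (1 + ρ_c/(ρ_m − ρ_c)) = Δ, i.e. h = Δ (ρ_m − ρ_c)/ρ_m.
h = 52.15 km × 354/3219 = 5.74 km.

5.74 km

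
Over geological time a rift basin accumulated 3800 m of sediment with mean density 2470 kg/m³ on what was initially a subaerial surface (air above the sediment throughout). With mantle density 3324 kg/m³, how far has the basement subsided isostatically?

Subaerial load: s = t ρ_sed / ρ_m = 3800 m × 2470/3324 = 2820 m.

2820 m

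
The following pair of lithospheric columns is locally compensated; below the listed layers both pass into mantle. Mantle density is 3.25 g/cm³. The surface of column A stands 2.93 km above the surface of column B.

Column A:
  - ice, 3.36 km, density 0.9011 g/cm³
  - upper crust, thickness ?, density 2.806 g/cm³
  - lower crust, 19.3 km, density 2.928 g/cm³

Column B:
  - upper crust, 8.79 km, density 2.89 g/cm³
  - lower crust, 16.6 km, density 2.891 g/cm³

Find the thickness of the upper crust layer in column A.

Take the compensation level at the base of the deeper column (depth z_c below the surface of column A) and equate Σ ρ_i t_i down to z_c; mantle fills any gap and the z_c terms cancel.
Column A: 3.36×0.9011 + x×2.806 + 19.3×2.928 + (z_c − 22.66 − x)×3.25
Column B: 2.93×0 + 8.79×2.89 + 16.6×2.891 + (z_c − 2.93 − 25.39)×3.25
The z_c×3.25 term appears on both sides and cancels. Collect the known terms of each column as K = Σ(ρt)_known − 3.25 × (depth of known layers): K_A = 59.538096 − 3.25×22.66 = −14.106904; K_B = 73.3937 − 3.25×(2.93 + 25.39) = −18.6463.
Balance: K_A − x×(3.25 − 2.806) = K_B, so x = (K_A − K_B)/(3.25 − 2.806) = 4.5394/0.444 = 10.2 km.

10.2 km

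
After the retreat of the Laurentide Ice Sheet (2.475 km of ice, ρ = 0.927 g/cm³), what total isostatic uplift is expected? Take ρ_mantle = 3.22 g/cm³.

Removing the load lets mantle flow back in; uplift u satisfies ρ_ice t = ρ_m u.
u = t ρ_ice/ρ_m = 2.475 km × 0.927/3.22 = 0.713 km.

0.713 km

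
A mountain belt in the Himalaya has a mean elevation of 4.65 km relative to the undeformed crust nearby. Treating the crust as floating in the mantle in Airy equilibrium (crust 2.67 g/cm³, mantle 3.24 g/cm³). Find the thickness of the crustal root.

21.8 km

By Archimedes' principle applied to the lithosphere: the weight of the topography is balanced by the buoyancy of the root, ρ_c h = (ρ_m − ρ_c) r.
r = h · ρ_c / (ρ_m − ρ_c) = 4.65 km × 2.67 / (3.24 − 2.67) = 21.8 km.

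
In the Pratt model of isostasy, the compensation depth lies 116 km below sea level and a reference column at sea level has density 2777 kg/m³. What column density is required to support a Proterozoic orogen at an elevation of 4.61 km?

Pratt balance: ρ_ref D = ρ (D + h).
ρ = ρ_ref D/(D + h) = 2777 × 116 km/(116 km + 4.61 km) = 2670 kg/m³.

2670 kg/m³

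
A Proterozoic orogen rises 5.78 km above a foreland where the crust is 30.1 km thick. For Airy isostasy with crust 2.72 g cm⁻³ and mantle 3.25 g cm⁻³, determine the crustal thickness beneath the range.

65.5 km

Root depth r = h ρ_c / (ρ_m − ρ_c) = 5.78 km × 2.72 / 0.53 = 29.66 km.
Total thickness = T + h + r = 30.1 km + 5.78 km + 29.66 km = 65.5 km.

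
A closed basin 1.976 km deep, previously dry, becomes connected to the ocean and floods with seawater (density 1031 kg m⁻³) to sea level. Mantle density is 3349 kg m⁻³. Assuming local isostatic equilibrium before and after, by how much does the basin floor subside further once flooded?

After flooding the water column is d + s deep. Its weight must equal the weight of mantle displaced by the extra subsidence s: (d + s) ρ_w = s ρ_m.
s = d ρ_w / (ρ_m − ρ_w) = 1.976 km × 1031/(3349 − 1031) = 0.879 km.

0.879 km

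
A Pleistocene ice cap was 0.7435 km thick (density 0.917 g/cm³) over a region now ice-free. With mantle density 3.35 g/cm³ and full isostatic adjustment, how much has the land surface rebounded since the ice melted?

Removing the load lets mantle flow back in; uplift u satisfies ρ_ice t = ρ_m u.
u = t ρ_ice/ρ_m = 0.7435 km × 0.917/3.35 = 0.204 km.

0.204 km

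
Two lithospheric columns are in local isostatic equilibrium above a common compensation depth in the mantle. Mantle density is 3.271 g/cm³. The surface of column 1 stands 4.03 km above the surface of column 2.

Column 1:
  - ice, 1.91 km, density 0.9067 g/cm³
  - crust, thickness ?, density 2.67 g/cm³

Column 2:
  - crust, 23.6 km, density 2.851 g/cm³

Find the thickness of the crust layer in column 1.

30.9 km

Take the compensation level at the base of the deeper column (depth z_c below the surface of column 1) and equate Σ ρ_i t_i down to z_c; mantle fills any gap and the z_c terms cancel.
Column 1: 1.91×0.9067 + x×2.67 + (z_c − 1.91 − x)×3.271
Column 2: 4.03×0 + 23.6×2.851 + (z_c − 4.03 − 23.6)×3.271
The z_c×3.271 term appears on both sides and cancels. Collect the known terms of each column as K = Σ(ρt)_known − 3.271 × (depth of known layers): K_1 = 1.731797 − 3.271×1.91 = −4.515813; K_2 = 67.2836 − 3.271×(4.03 + 23.6) = −23.09413.
Balance: K_1 − x×(3.271 − 2.67) = K_2, so x = (K_1 − K_2)/(3.271 − 2.67) = 18.5783/0.601 = 30.9 km.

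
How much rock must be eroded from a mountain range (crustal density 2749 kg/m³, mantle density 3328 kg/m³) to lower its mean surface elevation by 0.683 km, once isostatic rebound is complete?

3.93 km

Net drop Δ = e − u = e − e ρ_c/ρ_m = e (ρ_m − ρ_c)/ρ_m.
e = Δ ρ_m/(ρ_m − ρ_c) = 0.683 km × 3328/579 = 3.93 km.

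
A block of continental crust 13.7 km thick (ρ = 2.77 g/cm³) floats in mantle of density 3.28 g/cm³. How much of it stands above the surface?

Floating equilibrium: submerged depth d = t ρ_obj/ρ_fluid = 13.7 km × 2.77/3.28 = 11.57 km.
Freeboard = t − d = 13.7 km − 11.57 km = 2.13 km.

2.13 km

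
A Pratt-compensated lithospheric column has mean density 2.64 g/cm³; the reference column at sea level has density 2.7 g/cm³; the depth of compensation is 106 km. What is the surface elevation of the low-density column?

2.41 km

ρ_ref D = ρ (D + h) → h = D (ρ_ref − ρ)/ρ.
h = 106 km × (2.7 − 2.64)/2.64 = 2.41 km.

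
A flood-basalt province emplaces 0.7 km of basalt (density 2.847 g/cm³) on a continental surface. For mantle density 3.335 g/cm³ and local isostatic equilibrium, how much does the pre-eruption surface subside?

0.598 km

Subaerial loading: s = t ρ_load / ρ_m.
s = 0.7 km × 2.847/3.335 = 0.598 km.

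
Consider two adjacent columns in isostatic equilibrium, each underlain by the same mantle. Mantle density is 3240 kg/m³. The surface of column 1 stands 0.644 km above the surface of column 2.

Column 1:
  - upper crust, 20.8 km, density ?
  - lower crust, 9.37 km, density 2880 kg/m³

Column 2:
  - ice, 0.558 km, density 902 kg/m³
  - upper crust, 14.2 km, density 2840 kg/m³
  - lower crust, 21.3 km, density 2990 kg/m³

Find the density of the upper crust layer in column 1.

Take the compensation level at the base of the deeper column (depth z_c below the surface of column 1) and equate Σ ρ_i t_i down to z_c; mantle fills any gap and the z_c terms cancel.
Column 1: 20.8×ρ + 9.37×2880 + (z_c − 30.17)×3240
Column 2: 0.644×0 + 0.558×902 + 14.2×2840 + 21.3×2990 + (z_c − 0.644 − 36.058)×3240
The z_c×3240 term appears on both sides and cancels. Collect the known terms of each column as K = Σ(ρt)_known − 3240 × (depth of known layers): K_1 = 26985.6 − 3240×30.17 = −70765.2; K_2 = 104518.316 − 3240×(0.644 + 36.058) = −14396.164.
Balance: K_1 + 20.8×ρ = K_2, so ρ = (K_2 − K_1)/20.8 = 56369/20.8 = 2710 kg/m³.

2710 kg/m³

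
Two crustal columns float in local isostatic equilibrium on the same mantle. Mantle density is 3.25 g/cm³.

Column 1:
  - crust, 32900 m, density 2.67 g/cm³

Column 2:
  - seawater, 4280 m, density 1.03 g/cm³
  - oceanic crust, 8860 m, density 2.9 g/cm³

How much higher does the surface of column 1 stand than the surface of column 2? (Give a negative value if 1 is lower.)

1990 m

For any compensation level in the mantle, the mantle terms cancel and isostasy reduces to e = (Σt_1 − Σt_2) − (Σ(ρt)_1 − Σ(ρt)_2) / ρ_m.
Σt_1 = 32900 m; Σt_2 = 13140 m; Σ(ρt)_1 = 87843; Σ(ρt)_2 = 30102.4 (in m·g/cm³).
e = (32900 − 13140) − (87843 − 30102.4) / 3.25 = 1990 m.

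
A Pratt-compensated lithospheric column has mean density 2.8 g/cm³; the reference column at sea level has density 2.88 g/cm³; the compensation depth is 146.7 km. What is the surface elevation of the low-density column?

4.19 km

ρ_ref D = ρ (D + h) → h = D (ρ_ref − ρ)/ρ.
h = 146.7 km × (2.88 − 2.8)/2.8 = 4.19 km.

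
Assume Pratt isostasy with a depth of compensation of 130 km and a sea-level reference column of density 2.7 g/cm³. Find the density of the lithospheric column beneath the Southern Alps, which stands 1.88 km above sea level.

Pratt balance: ρ_ref D = ρ (D + h).
ρ = ρ_ref D/(D + h) = 2.7 × 130 km/(130 km + 1.88 km) = 2.66 g/cm³.

2.66 g/cm³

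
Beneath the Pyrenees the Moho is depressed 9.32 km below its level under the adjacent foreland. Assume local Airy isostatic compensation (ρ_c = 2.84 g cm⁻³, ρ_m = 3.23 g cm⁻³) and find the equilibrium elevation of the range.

Equating mass per unit area of the two columns: ρ_c h = (ρ_m − ρ_c) r.
h = r (ρ_m − ρ_c) / ρ_c = 9.32 km × (3.23 − 2.84) / 2.84 = 1.28 km.

1.28 km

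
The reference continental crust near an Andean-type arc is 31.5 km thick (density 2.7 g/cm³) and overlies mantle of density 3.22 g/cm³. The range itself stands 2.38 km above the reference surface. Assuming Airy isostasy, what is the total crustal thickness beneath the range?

46.2 km

Root depth r = h ρ_c / (ρ_m − ρ_c) = 2.38 km × 2.7 / 0.52 = 12.36 km.
Total thickness = T + h + r = 31.5 km + 2.38 km + 12.36 km = 46.2 km.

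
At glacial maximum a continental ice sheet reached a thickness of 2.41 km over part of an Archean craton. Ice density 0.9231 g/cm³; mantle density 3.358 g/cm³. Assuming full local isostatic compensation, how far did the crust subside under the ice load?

0.662 km

In Airy isostatic equilibrium: the ice load ρ_ice t is balanced by mantle displaced below, ρ_m s.
s = t ρ_ice / ρ_m = 2.41 km × 0.9231/3.358 = 0.662 km.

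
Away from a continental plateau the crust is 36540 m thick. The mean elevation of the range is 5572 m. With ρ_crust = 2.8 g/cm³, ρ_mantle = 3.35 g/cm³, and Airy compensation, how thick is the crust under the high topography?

70500 m

Root depth r = h ρ_c / (ρ_m − ρ_c) = 5572 m × 2.8 / 0.55 = 28370 m.
Total thickness = T + h + r = 36540 m + 5572 m + 28370 m = 70500 m.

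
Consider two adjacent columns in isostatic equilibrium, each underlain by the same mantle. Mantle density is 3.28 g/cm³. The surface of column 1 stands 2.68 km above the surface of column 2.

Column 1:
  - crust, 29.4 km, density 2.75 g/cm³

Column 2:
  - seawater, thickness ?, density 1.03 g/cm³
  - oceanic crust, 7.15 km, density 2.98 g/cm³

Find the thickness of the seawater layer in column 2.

2.07 km

Take the compensation level at the base of the deeper column (depth z_c below the surface of column 1) and equate Σ ρ_i t_i down to z_c; mantle fills any gap and the z_c terms cancel.
Column 1: 29.4×2.75 + (z_c − 29.4)×3.28
Column 2: 2.68×0 + x×1.03 + 7.15×2.98 + (z_c − 2.68 − 7.15 − x)×3.28
The z_c×3.28 term appears on both sides and cancels. Collect the known terms of each column as K = Σ(ρt)_known − 3.28 × (depth of known layers): K_1 = 80.85 − 3.28×29.4 = −15.582; K_2 = 21.307 − 3.28×(2.68 + 7.15) = −10.9354.
Balance: K_1 = K_2 − x×(3.28 − 1.03), so x = (K_2 − K_1)/(3.28 − 1.03) = 4.6466/2.25 = 2.07 km.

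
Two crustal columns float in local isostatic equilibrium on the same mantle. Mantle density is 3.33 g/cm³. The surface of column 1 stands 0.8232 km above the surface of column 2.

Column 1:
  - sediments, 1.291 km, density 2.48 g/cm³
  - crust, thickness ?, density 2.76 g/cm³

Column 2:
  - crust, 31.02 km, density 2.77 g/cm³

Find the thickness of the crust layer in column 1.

33.4 km

Take the compensation level at the base of the deeper column (depth z_c below the surface of column 1) and equate Σ ρ_i t_i down to z_c; mantle fills any gap and the z_c terms cancel.
Column 1: 1.291×2.48 + x×2.76 + (z_c − 1.291 − x)×3.33
Column 2: 0.8232×0 + 31.02×2.77 + (z_c − 0.8232 − 31.02)×3.33
The z_c×3.33 term appears on both sides and cancels. Collect the known terms of each column as K = Σ(ρt)_known − 3.33 × (depth of known layers): K_1 = 3.20168 − 3.33×1.291 = −1.09735; K_2 = 85.9254 − 3.33×(0.8232 + 31.02) = −20.112456.
Balance: K_1 − x×(3.33 − 2.76) = K_2, so x = (K_1 − K_2)/(3.33 − 2.76) = 19.0151/0.57 = 33.4 km.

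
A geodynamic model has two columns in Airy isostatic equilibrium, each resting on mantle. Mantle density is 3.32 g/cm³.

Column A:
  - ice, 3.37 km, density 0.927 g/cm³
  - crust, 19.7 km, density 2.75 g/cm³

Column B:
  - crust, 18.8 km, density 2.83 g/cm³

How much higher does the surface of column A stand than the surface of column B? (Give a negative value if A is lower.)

3.04 km

For any compensation level in the mantle, the mantle terms cancel and isostasy reduces to e = (Σt_A − Σt_B) − (Σ(ρt)_A − Σ(ρt)_B) / ρ_m.
Σt_A = 23.07 km; Σt_B = 18.8 km; Σ(ρt)_A = 57.29899; Σ(ρt)_B = 53.204 (in km·g/cm³).
e = (23.07 − 18.8) − (57.29899 − 53.204) / 3.32 = 3.04 km.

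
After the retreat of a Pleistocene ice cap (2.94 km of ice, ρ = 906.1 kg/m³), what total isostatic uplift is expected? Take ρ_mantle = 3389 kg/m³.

Removing the load lets mantle flow back in; uplift u satisfies ρ_ice t = ρ_m u.
u = t ρ_ice/ρ_m = 2.94 km × 906.1/3389 = 0.786 km.

0.786 km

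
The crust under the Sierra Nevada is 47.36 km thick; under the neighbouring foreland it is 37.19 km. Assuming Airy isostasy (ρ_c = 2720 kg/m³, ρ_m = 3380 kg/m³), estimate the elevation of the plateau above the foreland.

Excess crust Δ = 47.36 km − 37.19 km = 10.17 km, split between elevation h and root r with h + r = Δ.
Airy balance ρ_c h = (ρ_m − ρ_c) r gives r = h ρ_c/(ρ_m − ρ_c), so h (1 + ρ_c/(ρ_m − ρ_c)) = Δ, i.e. h = Δ (ρ_m − ρ_c)/ρ_m.
h = 10.17 km × 660/3380 = 1.99 km.

1.99 km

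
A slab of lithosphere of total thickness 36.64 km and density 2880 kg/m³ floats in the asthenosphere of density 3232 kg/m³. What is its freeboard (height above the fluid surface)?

Floating equilibrium: submerged depth d = t ρ_obj/ρ_fluid = 36.64 km × 2880/3232 = 32.65 km.
Freeboard = t − d = 36.64 km − 32.65 km = 3.99 km.

3.99 km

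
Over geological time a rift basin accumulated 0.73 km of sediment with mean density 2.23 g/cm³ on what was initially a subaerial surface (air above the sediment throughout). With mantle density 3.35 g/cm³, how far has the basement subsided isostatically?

Subaerial load: s = t ρ_sed / ρ_m = 0.73 km × 2.23/3.35 = 0.486 km.

0.486 km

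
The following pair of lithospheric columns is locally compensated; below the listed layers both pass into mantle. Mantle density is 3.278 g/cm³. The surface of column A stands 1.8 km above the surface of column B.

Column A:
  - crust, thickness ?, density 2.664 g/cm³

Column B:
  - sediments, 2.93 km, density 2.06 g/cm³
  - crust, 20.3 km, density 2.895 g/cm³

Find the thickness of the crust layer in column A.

Take the compensation level at the base of the deeper column (depth z_c below the surface of column A) and equate Σ ρ_i t_i down to z_c; mantle fills any gap and the z_c terms cancel.
Column A: x×2.664 + (z_c − 0 − x)×3.278
Column B: 1.8×0 + 2.93×2.06 + 20.3×2.895 + (z_c − 1.8 − 23.23)×3.278
The z_c×3.278 term appears on both sides and cancels. Collect the known terms of each column as K = Σ(ρt)_known − 3.278 × (depth of known layers): K_A = 0 − 3.278×0 = 0; K_B = 64.8043 − 3.278×(1.8 + 23.23) = −17.24404.
Balance: K_A − x×(3.278 − 2.664) = K_B, so x = (K_A − K_B)/(3.278 − 2.664) = 17.244/0.614 = 28.1 km.

28.1 km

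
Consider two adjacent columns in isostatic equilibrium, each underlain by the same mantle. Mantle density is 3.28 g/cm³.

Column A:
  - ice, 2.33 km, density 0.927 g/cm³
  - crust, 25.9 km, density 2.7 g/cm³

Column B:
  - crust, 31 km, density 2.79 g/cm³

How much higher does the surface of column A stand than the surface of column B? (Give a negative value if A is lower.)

For any compensation level in the mantle, the mantle terms cancel and isostasy reduces to e = (Σt_A − Σt_B) − (Σ(ρt)_A − Σ(ρt)_B) / ρ_m.
Σt_A = 28.23 km; Σt_B = 31 km; Σ(ρt)_A = 72.08991; Σ(ρt)_B = 86.49 (in km·g/cm³).
e = (28.23 − 31) − (72.08991 − 86.49) / 3.28 = 1.62 km.

1.62 km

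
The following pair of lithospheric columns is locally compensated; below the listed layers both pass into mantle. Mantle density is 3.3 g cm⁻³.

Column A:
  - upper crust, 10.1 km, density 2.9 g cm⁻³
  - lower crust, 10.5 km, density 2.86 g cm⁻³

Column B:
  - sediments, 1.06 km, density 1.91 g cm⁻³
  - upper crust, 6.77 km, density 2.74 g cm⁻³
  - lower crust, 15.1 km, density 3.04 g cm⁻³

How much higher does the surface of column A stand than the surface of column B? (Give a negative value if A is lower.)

For any compensation level in the mantle, the mantle terms cancel and isostasy reduces to e = (Σt_A − Σt_B) − (Σ(ρt)_A − Σ(ρt)_B) / ρ_m.
Σt_A = 20.6 km; Σt_B = 22.93 km; Σ(ρt)_A = 59.32; Σ(ρt)_B = 66.4784 (in km·g cm⁻³).
e = (20.6 − 22.93) − (59.32 − 66.4784) / 3.3 = −0.161 km.

−0.161 km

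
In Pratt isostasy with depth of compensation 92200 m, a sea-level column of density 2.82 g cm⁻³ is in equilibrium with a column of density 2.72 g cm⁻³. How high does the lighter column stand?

ρ_ref D = ρ (D + h) → h = D (ρ_ref − ρ)/ρ.
h = 92200 m × (2.82 − 2.72)/2.72 = 3390 m.

3390 m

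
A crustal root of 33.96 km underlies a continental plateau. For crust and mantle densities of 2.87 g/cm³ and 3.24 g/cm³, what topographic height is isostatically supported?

4.38 km

Equating mass per unit area of the two columns: ρ_c h = (ρ_m − ρ_c) r.
h = r (ρ_m − ρ_c) / ρ_c = 33.96 km × (3.24 − 2.87) / 2.87 = 4.38 km.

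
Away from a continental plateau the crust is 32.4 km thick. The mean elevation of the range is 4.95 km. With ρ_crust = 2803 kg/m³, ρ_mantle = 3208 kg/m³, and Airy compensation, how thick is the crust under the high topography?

Root depth r = h ρ_c / (ρ_m − ρ_c) = 4.95 km × 2803 / 405 = 34.26 km.
Total thickness = T + h + r = 32.4 km + 4.95 km + 34.26 km = 71.6 km.

71.6 km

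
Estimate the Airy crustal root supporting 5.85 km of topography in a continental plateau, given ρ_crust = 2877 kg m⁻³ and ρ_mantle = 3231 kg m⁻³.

In Airy isostatic equilibrium: the weight of the topography is balanced by the buoyancy of the root, ρ_c h = (ρ_m − ρ_c) r.
r = h · ρ_c / (ρ_m − ρ_c) = 5.85 km × 2877 / (3231 − 2877) = 47.5 km.

47.5 km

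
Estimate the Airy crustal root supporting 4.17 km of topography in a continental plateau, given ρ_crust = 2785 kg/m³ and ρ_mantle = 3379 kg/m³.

19.6 km

Balancing pressure at the compensation depth: the weight of the topography is balanced by the buoyancy of the root, ρ_c h = (ρ_m − ρ_c) r.
r = h · ρ_c / (ρ_m − ρ_c) = 4.17 km × 2785 / (3379 − 2785) = 19.6 km.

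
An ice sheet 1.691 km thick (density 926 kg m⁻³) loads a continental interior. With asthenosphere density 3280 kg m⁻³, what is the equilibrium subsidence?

For local isostatic compensation: the ice load ρ_ice t is balanced by mantle displaced below, ρ_m s.
s = t ρ_ice / ρ_m = 1.691 km × 926/3280 = 0.477 km.

0.477 km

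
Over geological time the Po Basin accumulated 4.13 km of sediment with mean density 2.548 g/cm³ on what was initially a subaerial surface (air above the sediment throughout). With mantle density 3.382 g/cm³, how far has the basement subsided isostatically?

3.11 km

Subaerial load: s = t ρ_sed / ρ_m = 4.13 km × 2.548/3.382 = 3.11 km.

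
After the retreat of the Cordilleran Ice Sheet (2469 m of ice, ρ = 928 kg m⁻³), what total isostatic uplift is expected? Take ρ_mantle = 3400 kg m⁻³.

Removing the load lets mantle flow back in; uplift u satisfies ρ_ice t = ρ_m u.
u = t ρ_ice/ρ_m = 2469 m × 928/3400 = 674 m.

674 m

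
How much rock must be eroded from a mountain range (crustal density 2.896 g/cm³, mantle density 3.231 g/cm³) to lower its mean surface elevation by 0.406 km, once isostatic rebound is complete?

3.92 km

Net drop Δ = e − u = e − e ρ_c/ρ_m = e (ρ_m − ρ_c)/ρ_m.
e = Δ ρ_m/(ρ_m − ρ_c) = 0.406 km × 3.231/0.335 = 3.92 km.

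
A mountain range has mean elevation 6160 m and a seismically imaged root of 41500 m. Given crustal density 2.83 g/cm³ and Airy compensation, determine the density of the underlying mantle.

Airy balance: ρ_c h = (ρ_m − ρ_c) r → ρ_m = ρ_c (1 + h/r).
ρ_m = 2.83 × (1 + 6160 m/41500 m) = 3.25 g/cm³.

3.25 g/cm³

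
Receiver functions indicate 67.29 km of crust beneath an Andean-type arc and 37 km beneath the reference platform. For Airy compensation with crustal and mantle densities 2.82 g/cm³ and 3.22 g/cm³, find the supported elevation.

3.76 km

Excess crust Δ = 67.29 km − 37 km = 30.29 km, split between elevation h and root r with h + r = Δ.
Airy balance ρ_c h = (ρ_m − ρ_c) r gives r = h ρ_c/(ρ_m − ρ_c), so h (1 + ρ_c/(ρ_m − ρ_c)) = Δ, i.e. h = Δ (ρ_m − ρ_c)/ρ_m.
h = 30.29 km × 0.4/3.22 = 3.76 km.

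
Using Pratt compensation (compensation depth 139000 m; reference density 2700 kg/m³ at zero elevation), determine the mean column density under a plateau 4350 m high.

Pratt balance: ρ_ref D = ρ (D + h).
ρ = ρ_ref D/(D + h) = 2700 × 139000 m/(139000 m + 4350 m) = 2620 kg/m³.

2620 kg/m³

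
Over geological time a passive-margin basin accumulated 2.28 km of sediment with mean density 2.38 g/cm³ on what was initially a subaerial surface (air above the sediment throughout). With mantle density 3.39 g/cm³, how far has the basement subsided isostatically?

Subaerial load: s = t ρ_sed / ρ_m = 2.28 km × 2.38/3.39 = 1.6 km.

1.6 km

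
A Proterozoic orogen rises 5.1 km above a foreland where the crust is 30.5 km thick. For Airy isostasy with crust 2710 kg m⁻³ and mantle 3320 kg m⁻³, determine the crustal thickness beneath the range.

Root depth r = h ρ_c / (ρ_m − ρ_c) = 5.1 km × 2710 / 610 = 22.66 km.
Total thickness = T + h + r = 30.5 km + 5.1 km + 22.66 km = 58.3 km.

58.3 km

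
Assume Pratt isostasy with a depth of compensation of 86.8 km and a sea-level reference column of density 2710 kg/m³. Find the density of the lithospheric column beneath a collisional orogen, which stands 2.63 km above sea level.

Pratt balance: ρ_ref D = ρ (D + h).
ρ = ρ_ref D/(D + h) = 2710 × 86.8 km/(86.8 km + 2.63 km) = 2630 kg/m³.

2630 kg/m³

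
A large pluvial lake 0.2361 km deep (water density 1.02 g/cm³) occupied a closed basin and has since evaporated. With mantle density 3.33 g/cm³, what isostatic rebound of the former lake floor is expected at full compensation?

0.0723 km

u = d ρ_w/ρ_m = 0.2361 km × 1.02/3.33 = 0.0723 km.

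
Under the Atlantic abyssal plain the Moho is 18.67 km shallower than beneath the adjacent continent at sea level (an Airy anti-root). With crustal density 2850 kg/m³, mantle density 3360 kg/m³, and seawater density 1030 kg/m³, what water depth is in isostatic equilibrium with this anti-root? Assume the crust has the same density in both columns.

5.23 km

Replacing a thickness d of crust by seawater at the top must be balanced by replacing crust with mantle at the base: d (ρ_c − ρ_w) = a (ρ_m − ρ_c).
d = a (ρ_m − ρ_c)/(ρ_c − ρ_w) = 18.67 km × 510/1820 = 5.23 km.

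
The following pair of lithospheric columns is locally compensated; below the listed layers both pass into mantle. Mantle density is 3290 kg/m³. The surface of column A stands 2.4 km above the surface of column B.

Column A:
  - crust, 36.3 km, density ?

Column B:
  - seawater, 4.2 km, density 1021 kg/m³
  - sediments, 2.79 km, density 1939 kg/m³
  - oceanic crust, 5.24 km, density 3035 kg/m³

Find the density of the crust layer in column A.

2670 kg/m³

Take the compensation level at the base of the deeper column (depth z_c below the surface of column A) and equate Σ ρ_i t_i down to z_c; mantle fills any gap and the z_c terms cancel.
Column A: 36.3×ρ + (z_c − 36.3)×3290
Column B: 2.4×0 + 4.2×1021 + 2.79×1939 + 5.24×3035 + (z_c − 2.4 − 12.23)×3290
The z_c×3290 term appears on both sides and cancels. Collect the known terms of each column as K = Σ(ρt)_known − 3290 × (depth of known layers): K_A = 0 − 3290×36.3 = −119427; K_B = 25601.41 − 3290×(2.4 + 12.23) = −22531.29.
Balance: K_A + 36.3×ρ = K_B, so ρ = (K_B − K_A)/36.3 = 96895.7/36.3 = 2670 kg/m³.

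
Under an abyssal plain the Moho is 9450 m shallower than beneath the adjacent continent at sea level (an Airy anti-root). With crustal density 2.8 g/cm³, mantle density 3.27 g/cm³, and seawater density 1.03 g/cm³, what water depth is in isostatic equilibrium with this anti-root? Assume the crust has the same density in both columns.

2510 m

Replacing a thickness d of crust by seawater at the top must be balanced by replacing crust with mantle at the base: d (ρ_c − ρ_w) = a (ρ_m − ρ_c).
d = a (ρ_m − ρ_c)/(ρ_c − ρ_w) = 9450 m × 0.47/1.77 = 2510 m.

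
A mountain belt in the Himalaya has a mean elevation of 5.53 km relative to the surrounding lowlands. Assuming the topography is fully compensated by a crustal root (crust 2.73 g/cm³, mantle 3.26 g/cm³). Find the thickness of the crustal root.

28.5 km

Equating mass per unit area of the two columns: the weight of the topography is balanced by the buoyancy of the root, ρ_c h = (ρ_m − ρ_c) r.
r = h · ρ_c / (ρ_m − ρ_c) = 5.53 km × 2.73 / (3.26 − 2.73) = 28.5 km.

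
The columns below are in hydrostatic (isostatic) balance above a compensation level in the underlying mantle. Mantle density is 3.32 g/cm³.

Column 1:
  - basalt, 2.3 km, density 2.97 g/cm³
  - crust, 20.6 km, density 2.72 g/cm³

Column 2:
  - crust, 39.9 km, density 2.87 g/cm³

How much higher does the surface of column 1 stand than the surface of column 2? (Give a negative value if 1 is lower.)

For any compensation level in the mantle, the mantle terms cancel and isostasy reduces to e = (Σt_1 − Σt_2) − (Σ(ρt)_1 − Σ(ρt)_2) / ρ_m.
Σt_1 = 22.9 km; Σt_2 = 39.9 km; Σ(ρt)_1 = 62.863; Σ(ρt)_2 = 114.513 (in km·g/cm³).
e = (22.9 − 39.9) − (62.863 − 114.513) / 3.32 = −1.44 km.

−1.44 km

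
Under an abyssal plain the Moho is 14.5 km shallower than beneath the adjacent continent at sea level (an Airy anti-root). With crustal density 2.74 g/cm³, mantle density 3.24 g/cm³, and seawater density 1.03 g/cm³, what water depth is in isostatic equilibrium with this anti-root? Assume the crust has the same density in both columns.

Replacing a thickness d of crust by seawater at the top must be balanced by replacing crust with mantle at the base: d (ρ_c − ρ_w) = a (ρ_m − ρ_c).
d = a (ρ_m − ρ_c)/(ρ_c − ρ_w) = 14.5 km × 0.5/1.71 = 4.24 km.

4.24 km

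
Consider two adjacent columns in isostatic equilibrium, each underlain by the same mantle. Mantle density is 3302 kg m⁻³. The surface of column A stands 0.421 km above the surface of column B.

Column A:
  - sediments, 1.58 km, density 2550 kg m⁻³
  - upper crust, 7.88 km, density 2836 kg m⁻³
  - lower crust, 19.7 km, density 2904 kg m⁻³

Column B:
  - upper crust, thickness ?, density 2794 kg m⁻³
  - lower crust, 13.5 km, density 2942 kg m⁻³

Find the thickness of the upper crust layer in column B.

Take the compensation level at the base of the deeper column (depth z_c below the surface of column A) and equate Σ ρ_i t_i down to z_c; mantle fills any gap and the z_c terms cancel.
Column A: 1.58×2550 + 7.88×2836 + 19.7×2904 + (z_c − 29.16)×3302
Column B: 0.421×0 + x×2794 + 13.5×2942 + (z_c − 0.421 − 13.5 − x)×3302
The z_c×3302 term appears on both sides and cancels. Collect the known terms of each column as K = Σ(ρt)_known − 3302 × (depth of known layers): K_A = 83585.48 − 3302×29.16 = −12700.84; K_B = 39717 − 3302×(0.421 + 13.5) = −6250.142.
Balance: K_A = K_B − x×(3302 − 2794), so x = (K_B − K_A)/(3302 − 2794) = 6450.7/508 = 12.7 km.

12.7 km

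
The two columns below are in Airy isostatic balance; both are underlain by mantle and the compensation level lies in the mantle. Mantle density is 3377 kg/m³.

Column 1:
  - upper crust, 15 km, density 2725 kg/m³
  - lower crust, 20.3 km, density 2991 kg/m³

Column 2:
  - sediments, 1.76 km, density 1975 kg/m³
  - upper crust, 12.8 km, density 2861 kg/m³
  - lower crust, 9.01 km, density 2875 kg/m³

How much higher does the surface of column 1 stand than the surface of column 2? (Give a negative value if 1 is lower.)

For any compensation level in the mantle, the mantle terms cancel and isostasy reduces to e = (Σt_1 − Σt_2) − (Σ(ρt)_1 − Σ(ρt)_2) / ρ_m.
Σt_1 = 35.3 km; Σt_2 = 23.57 km; Σ(ρt)_1 = 101592.3; Σ(ρt)_2 = 66000.55 (in km·kg/m³).
e = (35.3 − 23.57) − (101592.3 − 66000.55) / 3377 = 1.19 km.

1.19 km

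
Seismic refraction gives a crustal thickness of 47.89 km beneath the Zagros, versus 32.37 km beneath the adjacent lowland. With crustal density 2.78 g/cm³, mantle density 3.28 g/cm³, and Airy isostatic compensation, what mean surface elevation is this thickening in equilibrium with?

Excess crust Δ = 47.89 km − 32.37 km = 15.52 km, split between elevation h and root r with h + r = Δ.
Airy balance ρ_c h = (ρ_m − ρ_c) r gives r = h ρ_c/(ρ_m − ρ_c), so h (1 + ρ_c/(ρ_m − ρ_c)) = Δ, i.e. h = Δ (ρ_m − ρ_c)/ρ_m.
h = 15.52 km × 0.5/3.28 = 2.37 km.

2.37 km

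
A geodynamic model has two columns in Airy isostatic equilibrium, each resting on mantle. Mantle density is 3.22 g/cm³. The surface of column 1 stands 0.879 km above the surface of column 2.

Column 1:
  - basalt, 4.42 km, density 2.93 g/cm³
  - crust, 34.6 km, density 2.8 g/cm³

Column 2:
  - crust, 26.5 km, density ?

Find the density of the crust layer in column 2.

2.73 g/cm³

Take the compensation level at the base of the deeper column (depth z_c below the surface of column 1) and equate Σ ρ_i t_i down to z_c; mantle fills any gap and the z_c terms cancel.
Column 1: 4.42×2.93 + 34.6×2.8 + (z_c − 39.02)×3.22
Column 2: 0.879×0 + 26.5×ρ + (z_c − 0.879 − 26.5)×3.22
The z_c×3.22 term appears on both sides and cancels. Collect the known terms of each column as K = Σ(ρt)_known − 3.22 × (depth of known layers): K_1 = 109.8306 − 3.22×39.02 = −15.8138; K_2 = 0 − 3.22×(0.879 + 26.5) = −88.16038.
Balance: K_1 = K_2 + 26.5×ρ, so ρ = (K_1 − K_2)/26.5 = 72.3466/26.5 = 2.73 g/cm³.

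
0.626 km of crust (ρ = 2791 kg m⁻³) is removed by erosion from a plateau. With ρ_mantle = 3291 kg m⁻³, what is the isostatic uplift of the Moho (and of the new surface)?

Unloading: uplift u = e ρ_c/ρ_m = 0.626 km × 2791/3291 = 0.531 km.

0.531 km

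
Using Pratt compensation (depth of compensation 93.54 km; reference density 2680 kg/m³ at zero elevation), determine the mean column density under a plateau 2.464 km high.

2610 kg/m³

Pratt balance: ρ_ref D = ρ (D + h).
ρ = ρ_ref D/(D + h) = 2680 × 93.54 km/(93.54 km + 2.464 km) = 2610 kg/m³.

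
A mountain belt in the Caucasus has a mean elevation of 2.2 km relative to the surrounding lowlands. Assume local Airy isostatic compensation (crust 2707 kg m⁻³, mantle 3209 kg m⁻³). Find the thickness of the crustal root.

11.9 km

For local isostatic compensation: the weight of the topography is balanced by the buoyancy of the root, ρ_c h = (ρ_m − ρ_c) r.
r = h · ρ_c / (ρ_m − ρ_c) = 2.2 km × 2707 / (3209 − 2707) = 11.9 km.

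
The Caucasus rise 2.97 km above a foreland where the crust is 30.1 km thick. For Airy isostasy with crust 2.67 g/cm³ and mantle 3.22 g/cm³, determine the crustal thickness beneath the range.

Root depth r = h ρ_c / (ρ_m − ρ_c) = 2.97 km × 2.67 / 0.55 = 14.42 km.
Total thickness = T + h + r = 30.1 km + 2.97 km + 14.42 km = 47.5 km.

47.5 km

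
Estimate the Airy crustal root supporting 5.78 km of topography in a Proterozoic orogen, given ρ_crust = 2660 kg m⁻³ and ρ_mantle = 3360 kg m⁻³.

In Airy isostatic equilibrium: the weight of the topography is balanced by the buoyancy of the root, ρ_c h = (ρ_m − ρ_c) r.
r = h · ρ_c / (ρ_m − ρ_c) = 5.78 km × 2660 / (3360 − 2660) = 22 km.

22 km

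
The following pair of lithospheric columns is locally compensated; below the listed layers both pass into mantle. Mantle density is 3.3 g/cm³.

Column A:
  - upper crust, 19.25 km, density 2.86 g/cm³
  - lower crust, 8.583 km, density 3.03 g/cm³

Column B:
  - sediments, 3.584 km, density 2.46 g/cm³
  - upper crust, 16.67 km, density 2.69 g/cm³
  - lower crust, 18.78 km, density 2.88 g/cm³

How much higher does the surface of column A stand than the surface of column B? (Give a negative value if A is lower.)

For any compensation level in the mantle, the mantle terms cancel and isostasy reduces to e = (Σt_A − Σt_B) − (Σ(ρt)_A − Σ(ρt)_B) / ρ_m.
Σt_A = 27.833 km; Σt_B = 39.034 km; Σ(ρt)_A = 81.06149; Σ(ρt)_B = 107.74534 (in km·g/cm³).
e = (27.833 − 39.034) − (81.06149 − 107.74534) / 3.3 = −3.11 km.

−3.11 km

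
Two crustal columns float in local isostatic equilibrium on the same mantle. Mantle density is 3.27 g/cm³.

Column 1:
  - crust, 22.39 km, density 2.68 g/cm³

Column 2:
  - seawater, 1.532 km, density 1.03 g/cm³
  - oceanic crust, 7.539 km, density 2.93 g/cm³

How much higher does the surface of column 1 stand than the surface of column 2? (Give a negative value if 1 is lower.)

For any compensation level in the mantle, the mantle terms cancel and isostasy reduces to e = (Σt_1 − Σt_2) − (Σ(ρt)_1 − Σ(ρt)_2) / ρ_m.
Σt_1 = 22.39 km; Σt_2 = 9.071 km; Σ(ρt)_1 = 60.0052; Σ(ρt)_2 = 23.66723 (in km·g/cm³).
e = (22.39 − 9.071) − (60.0052 − 23.66723) / 3.27 = 2.21 km.

2.21 km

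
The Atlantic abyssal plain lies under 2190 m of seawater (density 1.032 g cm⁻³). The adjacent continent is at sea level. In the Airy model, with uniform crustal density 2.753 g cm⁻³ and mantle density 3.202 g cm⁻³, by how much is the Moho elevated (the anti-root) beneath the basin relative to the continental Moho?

By Archimedes' principle applied to the lithosphere: replacing crust with seawater at the top is compensated by replacing crust with mantle at the base: d (ρ_c − ρ_w) = a (ρ_m − ρ_c).
a = d (ρ_c − ρ_w)/(ρ_m − ρ_c) = 2190 m × 1.721/0.449 = 8390 m.

8390 m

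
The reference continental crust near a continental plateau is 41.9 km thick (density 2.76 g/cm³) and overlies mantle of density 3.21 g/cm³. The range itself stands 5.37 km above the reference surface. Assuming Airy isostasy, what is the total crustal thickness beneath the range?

80.2 km

Root depth r = h ρ_c / (ρ_m − ρ_c) = 5.37 km × 2.76 / 0.45 = 32.94 km.
Total thickness = T + h + r = 41.9 km + 5.37 km + 32.94 km = 80.2 km.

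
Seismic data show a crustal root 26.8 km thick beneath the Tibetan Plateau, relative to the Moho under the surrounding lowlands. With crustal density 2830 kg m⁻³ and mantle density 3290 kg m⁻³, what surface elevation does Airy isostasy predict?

Balancing pressure at the compensation depth: ρ_c h = (ρ_m − ρ_c) r.
h = r (ρ_m − ρ_c) / ρ_c = 26.8 km × (3290 − 2830) / 2830 = 4.36 km.

4.36 km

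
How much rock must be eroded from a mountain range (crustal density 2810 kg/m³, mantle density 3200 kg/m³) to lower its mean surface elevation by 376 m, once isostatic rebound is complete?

Net drop Δ = e − u = e − e ρ_c/ρ_m = e (ρ_m − ρ_c)/ρ_m.
e = Δ ρ_m/(ρ_m − ρ_c) = 376 m × 3200/390 = 3090 m.

3090 m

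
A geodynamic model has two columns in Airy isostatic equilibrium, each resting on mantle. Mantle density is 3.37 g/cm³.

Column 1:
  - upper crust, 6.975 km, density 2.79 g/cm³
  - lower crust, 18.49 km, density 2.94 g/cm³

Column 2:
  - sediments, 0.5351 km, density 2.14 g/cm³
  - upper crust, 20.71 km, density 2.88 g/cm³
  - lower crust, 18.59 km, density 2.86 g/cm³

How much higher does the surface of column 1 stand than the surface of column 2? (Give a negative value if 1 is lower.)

For any compensation level in the mantle, the mantle terms cancel and isostasy reduces to e = (Σt_1 − Σt_2) − (Σ(ρt)_1 − Σ(ρt)_2) / ρ_m.
Σt_1 = 25.465 km; Σt_2 = 39.8351 km; Σ(ρt)_1 = 73.82085; Σ(ρt)_2 = 113.957314 (in km·g/cm³).
e = (25.465 − 39.8351) − (73.82085 − 113.957314) / 3.37 = −2.46 km.

−2.46 km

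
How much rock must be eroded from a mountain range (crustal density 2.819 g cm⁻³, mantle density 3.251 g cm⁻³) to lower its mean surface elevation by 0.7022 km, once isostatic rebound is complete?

5.28 km

Net drop Δ = e − u = e − e ρ_c/ρ_m = e (ρ_m − ρ_c)/ρ_m.
e = Δ ρ_m/(ρ_m − ρ_c) = 0.7022 km × 3.251/0.432 = 5.28 km.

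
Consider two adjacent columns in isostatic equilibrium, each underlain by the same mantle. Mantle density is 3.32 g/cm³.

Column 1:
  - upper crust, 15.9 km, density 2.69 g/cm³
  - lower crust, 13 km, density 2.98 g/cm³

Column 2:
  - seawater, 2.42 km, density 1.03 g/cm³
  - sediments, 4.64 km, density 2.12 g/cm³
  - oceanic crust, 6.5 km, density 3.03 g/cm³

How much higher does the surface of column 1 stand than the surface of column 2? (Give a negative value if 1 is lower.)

0.434 km

For any compensation level in the mantle, the mantle terms cancel and isostasy reduces to e = (Σt_1 − Σt_2) − (Σ(ρt)_1 − Σ(ρt)_2) / ρ_m.
Σt_1 = 28.9 km; Σt_2 = 13.56 km; Σ(ρt)_1 = 81.511; Σ(ρt)_2 = 32.0244 (in km·g/cm³).
e = (28.9 − 13.56) − (81.511 − 32.0244) / 3.32 = 0.434 km.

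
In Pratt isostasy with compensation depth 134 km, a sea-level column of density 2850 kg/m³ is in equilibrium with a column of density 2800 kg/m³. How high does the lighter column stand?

ρ_ref D = ρ (D + h) → h = D (ρ_ref − ρ)/ρ.
h = 134 km × (2850 − 2800)/2800 = 2.39 km.

2.39 km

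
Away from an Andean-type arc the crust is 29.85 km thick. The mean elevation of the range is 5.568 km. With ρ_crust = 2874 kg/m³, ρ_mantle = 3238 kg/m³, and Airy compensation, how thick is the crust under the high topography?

Root depth r = h ρ_c / (ρ_m − ρ_c) = 5.568 km × 2874 / 364 = 43.96 km.
Total thickness = T + h + r = 29.85 km + 5.568 km + 43.96 km = 79.4 km.

79.4 km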